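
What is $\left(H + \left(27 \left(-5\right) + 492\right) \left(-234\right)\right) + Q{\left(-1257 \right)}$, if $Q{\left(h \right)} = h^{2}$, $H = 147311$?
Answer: $1643822$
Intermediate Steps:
$\left(H + \left(27 \left(-5\right) + 492\right) \left(-234\right)\right) + Q{\left(-1257 \right)} = \left(147311 + \left(27 \left(-5\right) + 492\right) \left(-234\right)\right) + \left(-1257\right)^{2} = \left(147311 + \left(-135 + 492\right) \left(-234\right)\right) + 1580049 = \left(147311 + 357 \left(-234\right)\right) + 1580049 = \left(147311 - 83538\right) + 1580049 = 63773 + 1580049 = 1643822$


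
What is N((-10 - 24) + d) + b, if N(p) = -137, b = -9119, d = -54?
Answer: -9256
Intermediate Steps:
N((-10 - 24) + d) + b = -137 - 9119 = -9256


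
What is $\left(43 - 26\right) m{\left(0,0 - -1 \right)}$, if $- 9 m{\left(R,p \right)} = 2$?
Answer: $- \frac{34}{9} \approx -3.7778$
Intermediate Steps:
$m{\left(R,p \right)} = - \frac{2}{9}$ ($m{\left(R,p \right)} = \left(- \frac{1}{9}\right) 2 = - \frac{2}{9}$)
$\left(43 - 26\right) m{\left(0,0 - -1 \right)} = \left(43 - 26\right) \left(- \frac{2}{9}\right) = 17 \left(- \frac{2}{9}\right) = - \frac{34}{9}$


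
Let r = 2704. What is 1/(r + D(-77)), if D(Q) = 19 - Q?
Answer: 1/2800 ≈ 0.00035714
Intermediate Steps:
1/(r + D(-77)) = 1/(2704 + (19 - 1*(-77))) = 1/(2704 + (19 + 77)) = 1/(2704 + 96) = 1/2800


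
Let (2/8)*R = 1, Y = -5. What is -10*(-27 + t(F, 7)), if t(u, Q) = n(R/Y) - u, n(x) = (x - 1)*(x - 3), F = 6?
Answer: 1308/5 ≈ 261.60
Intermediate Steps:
R = 4 (R = 4*1 = 4)
n(x) = (-1 + x)*(-3 + x)
t(u, Q) = 171/25 - u (t(u, Q) = (3 + (4/(-5))**2 - 16/(-5)) - u = (3 + (4*(-1/5))**2 - 16*(-1)/5) - u = (3 + (-4/5)**2 - 4*(-4/5)) - u = (3 + 16/25 + 16/5) - u = 171/25 - u)
-10*(-27 + t(F, 7)) = -10*(-27 + (171/25 - 1*6)) = -10*(-27 + (171/25 - 6)) = -10*(-27 + 21/25) = -10*(-654/25) = 1308/5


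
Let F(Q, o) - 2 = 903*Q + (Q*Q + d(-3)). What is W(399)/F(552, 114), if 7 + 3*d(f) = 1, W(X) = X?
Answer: 133/267720 ≈ 0.00049679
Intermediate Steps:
d(f) = -2 (d(f) = -7/3 + (1/3)*1 = -7/3 + 1/3 = -2)
F(Q, o) = Q**2 + 903*Q (F(Q, o) = 2 + (903*Q + (Q*Q - 2)) = 2 + (903*Q + (Q**2 - 2)) = 2 + (903*Q + (-2 + Q**2)) = 2 + (-2 + Q**2 + 903*Q) = Q**2 + 903*Q)
W(399)/F(552, 114) = 399/((552*(903 + 552))) = 399/((552*1455)) = 399/803160 = 399*(1/803160) = 133/267720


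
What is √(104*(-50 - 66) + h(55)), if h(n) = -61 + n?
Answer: I*√12070 ≈ 109.86*I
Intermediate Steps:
√(104*(-50 - 66) + h(55)) = √(104*(-50 - 66) + (-61 + 55)) = √(104*(-116) - 6) = √(-12064 - 6) = √(-12070) = I*√12070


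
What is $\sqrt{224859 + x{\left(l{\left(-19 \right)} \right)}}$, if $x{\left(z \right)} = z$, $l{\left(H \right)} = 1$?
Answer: $2 \sqrt{56215} \approx 474.19$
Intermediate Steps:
$\sqrt{224859 + x{\left(l{\left(-19 \right)} \right)}} = \sqrt{224859 + 1} = \sqrt{224860} = 2 \sqrt{56215}$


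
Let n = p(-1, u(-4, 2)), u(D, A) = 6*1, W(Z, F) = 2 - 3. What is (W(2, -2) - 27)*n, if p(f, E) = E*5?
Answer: -840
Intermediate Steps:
W(Z, F) = -1
u(D, A) = 6
p(f, E) = 5*E
n = 30 (n = 5*6 = 30)
(W(2, -2) - 27)*n = (-1 - 27)*30 = -28*30 = -840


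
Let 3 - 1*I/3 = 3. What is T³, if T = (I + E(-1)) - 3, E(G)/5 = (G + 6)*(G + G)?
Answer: -148877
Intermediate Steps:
I = 0 (I = 9 - 3*3 = 9 - 9 = 0)
E(G) = 10*G*(6 + G) (E(G) = 5*((G + 6)*(G + G)) = 5*((6 + G)*(2*G)) = 5*(2*G*(6 + G)) = 10*G*(6 + G))
T = -53 (T = (0 + 10*(-1)*(6 - 1)) - 3 = (0 + 10*(-1)*5) - 3 = (0 - 50) - 3 = -50 - 3 = -53)
T³ = (-53)³ = -148877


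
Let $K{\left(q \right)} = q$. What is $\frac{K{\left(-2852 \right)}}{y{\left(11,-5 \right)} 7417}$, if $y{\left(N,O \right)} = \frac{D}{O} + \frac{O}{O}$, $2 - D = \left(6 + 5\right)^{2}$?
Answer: $- \frac{115}{7417} \approx -0.015505$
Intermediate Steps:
$D = -119$ ($D = 2 - \left(6 + 5\right)^{2} = 2 - 11^{2} = 2 - 121 = -119$)
$y{\left(N,O \right)} = 1 - \frac{119}{O}$ ($y{\left(N,O \right)} = - \frac{119}{O} + \frac{O}{O} = - \frac{119}{O} + 1 = 1 - \frac{119}{O}$)
$\frac{K{\left(-2852 \right)}}{y{\left(11,-5 \right)} 7417} = - \frac{2852}{\frac{-119 - 5}{-5} \cdot 7417} = - \frac{2852}{\left(- \frac{1}{5}\right) \left(-124\right) 7417} = - \frac{2852}{\frac{124}{5} \cdot 7417} = - \frac{2852}{\frac{919708}{5}} = \left(-2852\right) \frac{5}{919708} = - \frac{115}{7417}$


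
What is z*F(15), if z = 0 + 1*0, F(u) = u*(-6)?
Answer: 0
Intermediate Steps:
F(u) = -6*u
z = 0 (z = 0 + 0 = 0)
z*F(15) = 0*(-6*15) = 0*(-90) = 0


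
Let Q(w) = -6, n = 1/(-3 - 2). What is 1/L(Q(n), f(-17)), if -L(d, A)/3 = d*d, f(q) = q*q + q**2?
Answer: -1/108 ≈ -0.0092593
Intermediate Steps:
n = -1/5 (n = 1/(-5) = -1/5 ≈ -0.20000)
f(q) = 2*q**2 (f(q) = q**2 + q**2 = 2*q**2)
L(d, A) = -3*d**2 (L(d, A) = -3*d*d = -3*d**2)
1/L(Q(n), f(-17)) = 1/(-3*(-6)**2) = 1/(-3*36) = 1/(-108) = -1/108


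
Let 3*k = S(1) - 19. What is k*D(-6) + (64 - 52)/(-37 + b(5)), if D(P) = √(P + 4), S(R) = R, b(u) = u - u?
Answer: -12/37 - 6*I*√2 ≈ -0.32432 - 8.4853*I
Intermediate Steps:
b(u) = 0
D(P) = √(4 + P)
k = -6 (k = (1 - 19)/3 = (⅓)*(-18) = -6)
k*D(-6) + (64 - 52)/(-37 + b(5)) = -6*√(4 - 6) + (64 - 52)/(-37 + 0) = -6*I*√2 + 12/(-37) = -6*I*√2 + 12*(-1/37) = -6*I*√2 - 12/37 = -12/37 - 6*I*√2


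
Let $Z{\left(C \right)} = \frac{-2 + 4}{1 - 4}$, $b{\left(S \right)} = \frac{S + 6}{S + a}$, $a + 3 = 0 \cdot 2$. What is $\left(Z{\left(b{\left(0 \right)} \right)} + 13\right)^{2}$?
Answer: $\frac{1369}{9} \approx 152.11$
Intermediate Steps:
$a = -3$ ($a = -3 + 0 \cdot 2 = -3 + 0 = -3$)
$b{\left(S \right)} = \frac{6 + S}{-3 + S}$ ($b{\left(S \right)} = \frac{S + 6}{S - 3} = \frac{6 + S}{-3 + S}$)
$Z{\left(C \right)} = - \frac{2}{3}$ ($Z{\left(C \right)} = \frac{2}{-3} = 2 \left(- \frac{1}{3}\right) = - \frac{2}{3}$)
$\left(Z{\left(b{\left(0 \right)} \right)} + 13\right)^{2} = \left(- \frac{2}{3} + 13\right)^{2} = \left(\frac{37}{3}\right)^{2} = \frac{1369}{9}$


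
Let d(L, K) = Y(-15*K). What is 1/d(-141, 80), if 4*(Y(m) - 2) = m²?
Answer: 1/360002 ≈ 2.7778e-6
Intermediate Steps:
Y(m) = 2 + m²/4
d(L, K) = 2 + 225*K²/4 (d(L, K) = 2 + (-15*K)²/4 = 2 + (225*K²)/4 = 2 + 225*K²/4)
1/d(-141, 80) = 1/(2 + (225/4)*80²) = 1/(2 + (225/4)*6400) = 1/(2 + 360000) = 1/360002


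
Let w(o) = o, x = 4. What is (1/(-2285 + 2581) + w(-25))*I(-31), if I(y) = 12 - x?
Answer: -7399/37 ≈ -199.97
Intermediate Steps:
I(y) = 8 (I(y) = 12 - 1*4 = 12 - 4 = 8)
(1/(-2285 + 2581) + w(-25))*I(-31) = (1/(-2285 + 2581) - 25)*8 = (1/296 - 25)*8 = -7399/296*8 = -7399/37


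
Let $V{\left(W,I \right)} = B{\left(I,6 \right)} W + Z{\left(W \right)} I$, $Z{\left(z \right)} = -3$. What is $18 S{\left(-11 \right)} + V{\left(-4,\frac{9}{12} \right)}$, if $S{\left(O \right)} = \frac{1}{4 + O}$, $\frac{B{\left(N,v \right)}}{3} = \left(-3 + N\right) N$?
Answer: $\frac{108}{7} \approx 15.429$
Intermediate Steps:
$B{\left(N,v \right)} = 3 N \left(-3 + N\right)$ ($B{\left(N,v \right)} = 3 \left(-3 + N\right) N = 3 N \left(-3 + N\right)$)
$V{\left(W,I \right)} = - 3 I + 3 I W \left(-3 + I\right)$ ($V{\left(W,I \right)} = 3 I \left(-3 + I\right) W - 3 I = 3 I W \left(-3 + I\right) - 3 I = - 3 I + 3 I W \left(-3 + I\right)$)
$18 S{\left(-11 \right)} + V{\left(-4,\frac{9}{12} \right)} = \frac{18}{4 - 11} + 3 \cdot \frac{9}{12} \left(-1 - 4 \left(-3 + \frac{9}{12}\right)\right) = \frac{18}{-7} + 3 \cdot 9 \cdot \frac{1}{12} \left(-1 - 4 \left(-3 + 9 \cdot \frac{1}{12}\right)\right) = 18 \left(- \frac{1}{7}\right) + 3 \cdot \frac{3}{4} \left(-1 - 4 \left(-3 + \frac{3}{4}\right)\right) = - \frac{18}{7} + 3 \cdot \frac{3}{4} \left(-1 - -9\right) = - \frac{18}{7} + 3 \cdot \frac{3}{4} \left(-1 + 9\right) = - \frac{18}{7} + 3 \cdot \frac{3}{4} \cdot 8 = - \frac{18}{7} + 18 = \frac{108}{7}$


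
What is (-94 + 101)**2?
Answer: 49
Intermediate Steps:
(-94 + 101)**2 = 7**2 = 49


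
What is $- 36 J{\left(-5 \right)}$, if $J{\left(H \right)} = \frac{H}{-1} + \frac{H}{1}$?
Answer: $0$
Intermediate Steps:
$J{\left(H \right)} = 0$ ($J{\left(H \right)} = H \left(-1\right) + H 1 = - H + H = 0$)
$- 36 J{\left(-5 \right)} = \left(-36\right) 0 = 0$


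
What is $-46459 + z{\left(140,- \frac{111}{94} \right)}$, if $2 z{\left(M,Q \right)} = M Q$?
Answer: $- \frac{2187458}{47} \approx -46542.0$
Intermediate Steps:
$z{\left(M,Q \right)} = \frac{M Q}{2}$
$-46459 + z{\left(140,- \frac{111}{94} \right)} = -46459 + \frac{1}{2} \cdot 140 \left(- \frac{111}{94}\right) = -46459 - \frac{3885}{47} = - \frac{2187458}{47}$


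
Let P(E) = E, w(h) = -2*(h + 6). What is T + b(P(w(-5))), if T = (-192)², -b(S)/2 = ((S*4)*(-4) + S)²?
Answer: 35064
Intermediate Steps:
w(h) = -12 - 2*h (w(h) = -2*(6 + h) = -12 - 2*h)
b(S) = -450*S² (b(S) = -2*((S*4)*(-4) + S)² = -2*((4*S)*(-4) + S)² = -2*(-16*S + S)² = -2*225*S² = -450*S²)
T = 36864
T + b(P(w(-5))) = 36864 - 450*(-12 - 2*(-5))² = 36864 - 450*(-12 + 10)² = 36864 - 450*(-2)² = 36864 - 450*4 = 36864 - 1800 = 35064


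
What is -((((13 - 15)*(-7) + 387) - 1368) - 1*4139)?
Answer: 5106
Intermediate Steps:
-((((13 - 15)*(-7) + 387) - 1368) - 1*4139) = -(((-2*(-7) + 387) - 1368) - 4139) = -(((14 + 387) - 1368) - 4139) = -((401 - 1368) - 4139) = -(-967 - 4139) = -1*(-5106) = 5106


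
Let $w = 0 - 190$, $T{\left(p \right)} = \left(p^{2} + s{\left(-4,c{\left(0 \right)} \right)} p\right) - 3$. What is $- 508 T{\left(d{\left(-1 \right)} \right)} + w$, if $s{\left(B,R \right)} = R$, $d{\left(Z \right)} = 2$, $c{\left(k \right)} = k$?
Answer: $-698$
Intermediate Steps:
$T{\left(p \right)} = -3 + p^{2}$ ($T{\left(p \right)} = \left(p^{2} + 0 p\right) - 3 = \left(p^{2} + 0\right) - 3 = p^{2} - 3 = -3 + p^{2}$)
$w = -190$ ($w = 0 - 190 = -190$)
$- 508 T{\left(d{\left(-1 \right)} \right)} + w = - 508 \left(-3 + 2^{2}\right) - 190 = - 508 \left(-3 + 4\right) - 190 = \left(-508\right) 1 - 190 = -508 - 190 = -698$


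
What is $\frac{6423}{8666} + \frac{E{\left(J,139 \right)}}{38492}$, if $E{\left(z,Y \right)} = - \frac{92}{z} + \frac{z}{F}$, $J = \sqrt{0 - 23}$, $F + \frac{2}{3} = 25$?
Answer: $\frac{6423}{8666} + \frac{295 i \sqrt{23}}{2809916} \approx 0.74117 + 0.00050349 i$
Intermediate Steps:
$F = \frac{73}{3}$ ($F = - \frac{2}{3} + 25 = \frac{73}{3} \approx 24.333$)
$J = i \sqrt{23}$ ($J = \sqrt{0 - 23} = \sqrt{-23} = i \sqrt{23} \approx 4.7958 i$)
$E{\left(z,Y \right)} = - \frac{92}{z} + \frac{3 z}{73}$ ($E{\left(z,Y \right)} = - \frac{92}{z} + \frac{z}{\frac{73}{3}} = - \frac{92}{z} + z \frac{3}{73} = - \frac{92}{z} + \frac{3 z}{73}$)
$\frac{6423}{8666} + \frac{E{\left(J,139 \right)}}{38492} = \frac{6423}{8666} + \frac{- \frac{92}{i \sqrt{23}} + \frac{3 i \sqrt{23}}{73}}{38492} = 6423 \cdot \frac{1}{8666} + \left(- 92 \left(- \frac{i \sqrt{23}}{23}\right) + \frac{3 i \sqrt{23}}{73}\right) \frac{1}{38492} = \frac{6423}{8666} + \left(4 i \sqrt{23} + \frac{3 i \sqrt{23}}{73}\right) \frac{1}{38492} = \frac{6423}{8666} + \frac{295 i \sqrt{23}}{73} \cdot \frac{1}{38492} = \frac{6423}{8666} + \frac{295 i \sqrt{23}}{2809916}$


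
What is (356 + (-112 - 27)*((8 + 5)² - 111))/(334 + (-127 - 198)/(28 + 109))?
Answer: -1055722/45433 ≈ -23.237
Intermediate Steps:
(356 + (-112 - 27)*((8 + 5)² - 111))/(334 + (-127 - 198)/(28 + 109)) = (356 - 139*(13² - 111))/(334 - 325/137) = (356 - 139*(169 - 111))/(334 - 325*1/137) = (356 - 139*58)/(334 - 325/137) = (356 - 8062)/(45433/137) = -7706*137/45433 = -1055722/45433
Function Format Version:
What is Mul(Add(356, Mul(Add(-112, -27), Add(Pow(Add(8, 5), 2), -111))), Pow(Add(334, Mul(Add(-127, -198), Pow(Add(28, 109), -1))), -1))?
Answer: Rational(-1055722, 45433) ≈ -23.237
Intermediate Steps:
Mul(Add(356, Mul(Add(-112, -27), Add(Pow(Add(8, 5), 2), -111))), Pow(Add(334, Mul(Add(-127, -198), Pow(Add(28, 109), -1))), -1)) = Mul(Add(356, Mul(-139, Add(Pow(13, 2), -111))), Pow(Add(334, Mul(-325, Pow(137, -1))), -1)) = Mul(Add(356, Mul(-139, Add(169, -111))), Pow(Add(334, Mul(-325, Rational(1, 137))), -1)) = Mul(Add(356, Mul(-139, 58)), Pow(Add(334, Rational(-325, 137)), -1)) = Mul(Add(356, -8062), Pow(Rational(45433, 137), -1)) = Mul(-7706, Rational(137, 45433)) = Rational(-1055722, 45433)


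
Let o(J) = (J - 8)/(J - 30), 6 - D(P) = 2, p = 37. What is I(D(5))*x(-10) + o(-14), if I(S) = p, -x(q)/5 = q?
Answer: 3701/2 ≈ 1850.5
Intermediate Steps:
D(P) = 4 (D(P) = 6 - 1*2 = 6 - 2 = 4)
x(q) = -5*q
I(S) = 37
o(J) = (-8 + J)/(-30 + J)
I(D(5))*x(-10) + o(-14) = 37*(-5*(-10)) + (-8 - 14)/(-30 - 14) = 37*50 - 22/(-44) = 1850 - 1/44*(-22) = 1850 + ½ = 3701/2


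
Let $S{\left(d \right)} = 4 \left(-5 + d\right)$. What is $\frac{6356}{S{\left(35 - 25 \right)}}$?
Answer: $\frac{1589}{5} \approx 317.8$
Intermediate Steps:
$S{\left(d \right)} = -20 + 4 d$
$\frac{6356}{S{\left(35 - 25 \right)}} = \frac{6356}{-20 + 4 \left(35 - 25\right)} = \frac{6356}{-20 + 4 \cdot 10} = \frac{6356}{-20 + 40} = \frac{6356}{20} = 6356 \cdot \frac{1}{20} = \frac{1589}{5}$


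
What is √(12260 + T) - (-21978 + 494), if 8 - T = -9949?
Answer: 21484 + √22217 ≈ 21633.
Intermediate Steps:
T = 9957 (T = 8 - 1*(-9949) = 8 + 9949 = 9957)
√(12260 + T) - (-21978 + 494) = √(12260 + 9957) - (-21978 + 494) = √22217 - 1*(-21484) = √22217 + 21484 = 21484 + √22217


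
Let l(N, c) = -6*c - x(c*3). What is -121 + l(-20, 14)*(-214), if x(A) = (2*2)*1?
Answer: 18711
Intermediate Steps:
x(A) = 4 (x(A) = 4*1 = 4)
l(N, c) = -4 - 6*c (l(N, c) = -6*c - 1*4 = -6*c - 4 = -4 - 6*c)
-121 + l(-20, 14)*(-214) = -121 + (-4 - 6*14)*(-214) = -121 + (-4 - 84)*(-214) = -121 - 88*(-214) = -121 + 18832 = 18711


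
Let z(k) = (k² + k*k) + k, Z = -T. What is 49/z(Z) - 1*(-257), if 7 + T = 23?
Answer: 127521/496 ≈ 257.10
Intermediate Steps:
T = 16 (T = -7 + 23 = 16)
Z = -16 (Z = -1*16 = -16)
z(k) = k + 2*k² (z(k) = (k² + k²) + k = 2*k² + k = k + 2*k²)
49/z(Z) - 1*(-257) = 49/((-16*(1 + 2*(-16)))) - 1*(-257) = 49/((-16*(1 - 32))) + 257 = 49/((-16*(-31))) + 257 = 49/496 + 257 = 127521/496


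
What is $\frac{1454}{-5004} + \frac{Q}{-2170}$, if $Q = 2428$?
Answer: $- \frac{3826223}{2714670} \approx -1.4095$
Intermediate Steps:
$\frac{1454}{-5004} + \frac{Q}{-2170} = \frac{1454}{-5004} + \frac{2428}{-2170} = 1454 \left(- \frac{1}{5004}\right) + 2428 \left(- \frac{1}{2170}\right) = - \frac{727}{2502} - \frac{1214}{1085} = - \frac{3826223}{2714670}$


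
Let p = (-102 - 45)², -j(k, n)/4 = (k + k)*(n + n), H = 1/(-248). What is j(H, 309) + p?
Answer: 670497/31 ≈ 21629.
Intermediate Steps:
H = -1/248 ≈ -0.0040323
j(k, n) = -16*k*n (j(k, n) = -4*(k + k)*(n + n) = -4*2*k*2*n = -16*k*n)
p = 21609 (p = (-147)² = 21609)
j(H, 309) + p = -16*(-1/248)*309 + 21609 = 618/31 + 21609 = 670497/31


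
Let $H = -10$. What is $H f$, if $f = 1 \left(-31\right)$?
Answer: $310$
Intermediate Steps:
$f = -31$
$H f = \left(-10\right) \left(-31\right) = 310$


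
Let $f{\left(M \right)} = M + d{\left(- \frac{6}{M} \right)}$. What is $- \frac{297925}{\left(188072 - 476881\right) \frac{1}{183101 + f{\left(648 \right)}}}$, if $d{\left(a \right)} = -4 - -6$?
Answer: $\frac{54744016675}{288809} \approx 1.8955 \cdot 10^{5}$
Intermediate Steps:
$d{\left(a \right)} = 2$ ($d{\left(a \right)} = -4 + 6 = 2$)
$f{\left(M \right)} = 2 + M$ ($f{\left(M \right)} = M + 2 = 2 + M$)
$- \frac{297925}{\left(188072 - 476881\right) \frac{1}{183101 + f{\left(648 \right)}}} = - \frac{297925}{\left(188072 - 476881\right) \frac{1}{183101 + \left(2 + 648\right)}} = - \frac{297925}{\left(-288809\right) \frac{1}{183101 + 650}} = - \frac{297925}{\left(-288809\right) \frac{1}{183751}} = - \frac{297925}{- \frac{288809}{183751}} = \left(-297925\right) \left(- \frac{183751}{288809}\right) = \frac{54744016675}{288809}$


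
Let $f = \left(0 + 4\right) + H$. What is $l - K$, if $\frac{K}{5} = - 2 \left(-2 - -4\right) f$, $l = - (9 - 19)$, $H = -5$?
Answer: $-10$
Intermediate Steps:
$l = 10$ ($l = \left(-1\right) \left(-10\right) = 10$)
$f = -1$ ($f = \left(0 + 4\right) - 5 = 4 - 5 = -1$)
$K = 20$ ($K = 5 - 2 \left(-2 - -4\right) \left(-1\right) = 5 - 2 \left(-2 + 4\right) \left(-1\right) = 5 \left(-2\right) 2 \left(-1\right) = 5 \left(\left(-4\right) \left(-1\right)\right) = 5 \cdot 4 = 20$)
$l - K = 10 - 20 = -10$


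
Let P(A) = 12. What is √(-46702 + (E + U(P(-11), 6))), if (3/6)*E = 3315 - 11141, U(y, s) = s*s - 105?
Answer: I*√62423 ≈ 249.85*I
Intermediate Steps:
U(y, s) = -105 + s² (U(y, s) = s² - 105 = -105 + s²)
E = -15652 (E = 2*(3315 - 11141) = 2*(-7826) = -15652)
√(-46702 + (E + U(P(-11), 6))) = √(-46702 + (-15652 + (-105 + 6²))) = √(-46702 + (-15652 + (-105 + 36))) = √(-46702 + (-15652 - 69)) = √(-46702 - 15721) = √(-62423) = I*√62423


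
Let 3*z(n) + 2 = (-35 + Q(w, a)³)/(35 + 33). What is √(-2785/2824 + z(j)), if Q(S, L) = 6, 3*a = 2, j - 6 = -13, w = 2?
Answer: I*√441133510/24004 ≈ 0.87499*I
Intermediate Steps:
j = -7 (j = 6 - 13 = -7)
a = ⅔ (a = (⅓)*2 = ⅔ ≈ 0.66667)
z(n) = 15/68 (z(n) = -⅔ + ((-35 + 6³)/(35 + 33))/3 = -⅔ + ((-35 + 216)/68)/3 = -⅔ + (181*(1/68))/3 = -⅔ + (⅓)*(181/68) = -⅔ + 181/204 = 15/68)
√(-2785/2824 + z(j)) = √(-2785/2824 + 15/68) = √(-36755/48008) = I*√441133510/24004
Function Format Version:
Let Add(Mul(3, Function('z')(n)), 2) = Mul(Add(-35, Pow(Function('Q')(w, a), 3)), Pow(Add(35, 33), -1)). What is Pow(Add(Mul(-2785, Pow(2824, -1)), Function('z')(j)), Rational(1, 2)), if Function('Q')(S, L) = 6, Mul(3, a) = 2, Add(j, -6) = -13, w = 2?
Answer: Mul(Rational(1, 24004), I, Pow(441133510, Rational(1, 2))) ≈ Mul(0.87499, I)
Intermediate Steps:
j = -7 (j = Add(6, -13) = -7)
a = Rational(2, 3) (a = Mul(Rational(1, 3), 2) = Rational(2, 3) ≈ 0.66667)
Function('z')(n) = Rational(15, 68) (Function('z')(n) = Add(Rational(-2, 3), Mul(Rational(1, 3), Mul(Add(-35, Pow(6, 3)), Pow(Add(35, 33), -1)))) = Add(Rational(-2, 3), Mul(Rational(1, 3), Mul(Add(-35, 216), Pow(68, -1)))) = Add(Rational(-2, 3), Mul(Rational(1, 3), Mul(181, Rational(1, 68)))) = Add(Rational(-2, 3), Mul(Rational(1, 3), Rational(181, 68))) = Add(Rational(-2, 3), Rational(181, 204)) = Rational(15, 68))
Pow(Add(Mul(-2785, Pow(2824, -1)), Function('z')(j)), Rational(1, 2)) = Pow(Add(Mul(-2785, Pow(2824, -1)), Rational(15, 68)), Rational(1, 2)) = Pow(Add(Mul(-2785, Rational(1, 2824)), Rational(15, 68)), Rational(1, 2)) = Pow(Add(Rational(-2785, 2824), Rational(15, 68)), Rational(1, 2)) = Pow(Rational(-36755, 48008), Rational(1, 2)) = Mul(Rational(1, 24004), I, Pow(441133510, Rational(1, 2)))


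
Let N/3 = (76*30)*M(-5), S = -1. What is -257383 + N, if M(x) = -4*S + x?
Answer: -264223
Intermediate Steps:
M(x) = 4 + x (M(x) = -4*(-1) + x = 4 + x)
N = -6840 (N = 3*((76*30)*(4 - 5)) = 3*(2280*(-1)) = 3*(-2280) = -6840)
-257383 + N = -257383 - 6840 = -264223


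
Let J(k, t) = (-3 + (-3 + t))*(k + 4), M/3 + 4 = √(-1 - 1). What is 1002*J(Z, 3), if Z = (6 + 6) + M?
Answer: -12024 - 9018*I*√2 ≈ -12024.0 - 12753.0*I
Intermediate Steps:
M = -12 + 3*I*√2 (M = -12 + 3*√(-1 - 1) = -12 + 3*√(-2) = -12 + 3*(I*√2) = -12 + 3*I*√2 ≈ -12.0 + 4.2426*I)
Z = 3*I*√2 (Z = (6 + 6) + (-12 + 3*I*√2) = 12 + (-12 + 3*I*√2) = 3*I*√2 ≈ 4.2426*I)
J(k, t) = (-6 + t)*(4 + k)
1002*J(Z, 3) = 1002*(-24 - 18*I*√2 + 4*3 + (3*I*√2)*3) = 1002*(-24 - 18*I*√2 + 12 + 9*I*√2) = 1002*(-12 - 9*I*√2) = -12024 - 9018*I*√2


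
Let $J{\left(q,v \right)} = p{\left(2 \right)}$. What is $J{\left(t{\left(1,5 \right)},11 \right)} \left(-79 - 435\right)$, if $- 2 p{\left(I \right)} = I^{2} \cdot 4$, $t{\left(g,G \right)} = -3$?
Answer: $4112$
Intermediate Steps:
$p{\left(I \right)} = - 2 I^{2}$ ($p{\left(I \right)} = - \frac{I^{2} \cdot 4}{2} = - \frac{4 I^{2}}{2} = - 2 I^{2}$)
$J{\left(q,v \right)} = -8$ ($J{\left(q,v \right)} = - 2 \cdot 2^{2} = \left(-2\right) 4 = -8$)
$J{\left(t{\left(1,5 \right)},11 \right)} \left(-79 - 435\right) = - 8 \left(-79 - 435\right) = \left(-8\right) \left(-514\right) = 4112$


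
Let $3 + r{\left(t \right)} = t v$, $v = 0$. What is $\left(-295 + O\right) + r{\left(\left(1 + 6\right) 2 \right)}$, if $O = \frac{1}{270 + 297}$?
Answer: $- \frac{168965}{567} \approx -298.0$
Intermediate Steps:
$O = \frac{1}{567} \approx 0.0017637$
$r{\left(t \right)} = -3$ ($r{\left(t \right)} = -3 + t 0 = -3 + 0 = -3$)
$\left(-295 + O\right) + r{\left(\left(1 + 6\right) 2 \right)} = \left(-295 + \frac{1}{567}\right) - 3 = - \frac{167264}{567} - 3 = - \frac{168965}{567}$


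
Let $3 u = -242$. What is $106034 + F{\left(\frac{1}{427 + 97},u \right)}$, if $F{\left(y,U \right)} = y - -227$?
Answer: $\frac{55680765}{524} \approx 1.0626 \cdot 10^{5}$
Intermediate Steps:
$u = - \frac{242}{3}$ ($u = \frac{1}{3} \left(-242\right) = - \frac{242}{3} \approx -80.667$)
$F{\left(y,U \right)} = 227 + y$ ($F{\left(y,U \right)} = y + 227 = 227 + y$)
$106034 + F{\left(\frac{1}{427 + 97},u \right)} = 106034 + \left(227 + \frac{1}{427 + 97}\right) = 106034 + \left(227 + \frac{1}{524}\right) = 106034 + \frac{118949}{524} = \frac{55680765}{524}$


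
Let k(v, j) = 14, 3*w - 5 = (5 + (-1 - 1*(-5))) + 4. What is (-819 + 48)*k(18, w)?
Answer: -10794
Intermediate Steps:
w = 6 (w = 5/3 + ((5 + (-1 - 1*(-5))) + 4)/3 = 5/3 + ((5 + (-1 + 5)) + 4)/3 = 5/3 + ((5 + 4) + 4)/3 = 5/3 + (9 + 4)/3 = 5/3 + (1/3)*13 = 5/3 + 13/3 = 6)
(-819 + 48)*k(18, w) = (-819 + 48)*14 = -771*14 = -10794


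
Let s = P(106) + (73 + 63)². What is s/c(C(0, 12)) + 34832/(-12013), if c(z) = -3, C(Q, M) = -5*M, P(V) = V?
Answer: -223570322/36039 ≈ -6203.6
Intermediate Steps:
s = 18602 (s = 106 + (73 + 63)² = 106 + 136² = 106 + 18496 = 18602)
s/c(C(0, 12)) + 34832/(-12013) = 18602/(-3) + 34832/(-12013) = 18602*(-⅓) + 34832*(-1/12013) = -18602/3 - 34832/12013 = -223570322/36039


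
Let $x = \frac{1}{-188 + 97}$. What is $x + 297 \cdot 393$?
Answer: $\frac{10621610}{91} \approx 1.1672 \cdot 10^{5}$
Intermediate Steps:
$x = - \frac{1}{91}$ ($x = \frac{1}{-91} = - \frac{1}{91} \approx -0.010989$)
$x + 297 \cdot 393 = - \frac{1}{91} + 297 \cdot 393 = - \frac{1}{91} + 116721 = \frac{10621610}{91}$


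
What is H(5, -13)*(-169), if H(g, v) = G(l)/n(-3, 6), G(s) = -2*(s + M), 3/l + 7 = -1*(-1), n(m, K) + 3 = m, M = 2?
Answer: -169/2 ≈ -84.500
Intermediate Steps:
n(m, K) = -3 + m
l = -1/2 (l = 3/(-7 - 1*(-1)) = 3/(-7 + 1) = 3/(-6) = 3*(-1/6) = -1/2 ≈ -0.50000)
G(s) = -4 - 2*s (G(s) = -2*(s + 2) = -2*(2 + s) = -4 - 2*s)
H(g, v) = 1/2 (H(g, v) = (-4 - 2*(-1/2))/(-3 - 3) = (-4 + 1)/(-6) = -3*(-1/6) = 1/2)
H(5, -13)*(-169) = (1/2)*(-169) = -169/2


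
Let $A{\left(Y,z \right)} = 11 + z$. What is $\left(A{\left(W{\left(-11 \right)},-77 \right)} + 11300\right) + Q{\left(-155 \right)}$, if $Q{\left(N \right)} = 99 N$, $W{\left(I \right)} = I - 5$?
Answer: $-4111$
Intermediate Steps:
$W{\left(I \right)} = -5 + I$ ($W{\left(I \right)} = I - 5 = -5 + I$)
$\left(A{\left(W{\left(-11 \right)},-77 \right)} + 11300\right) + Q{\left(-155 \right)} = \left(\left(11 - 77\right) + 11300\right) + 99 \left(-155\right) = \left(-66 + 11300\right) - 15345 = 11234 - 15345 = -4111$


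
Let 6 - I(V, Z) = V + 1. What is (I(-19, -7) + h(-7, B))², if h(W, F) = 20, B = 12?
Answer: 1936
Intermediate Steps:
I(V, Z) = 5 - V (I(V, Z) = 6 - (V + 1) = 6 - (1 + V) = 6 + (-1 - V) = 5 - V)
(I(-19, -7) + h(-7, B))² = ((5 - 1*(-19)) + 20)² = ((5 + 19) + 20)² = (24 + 20)² = 44² = 1936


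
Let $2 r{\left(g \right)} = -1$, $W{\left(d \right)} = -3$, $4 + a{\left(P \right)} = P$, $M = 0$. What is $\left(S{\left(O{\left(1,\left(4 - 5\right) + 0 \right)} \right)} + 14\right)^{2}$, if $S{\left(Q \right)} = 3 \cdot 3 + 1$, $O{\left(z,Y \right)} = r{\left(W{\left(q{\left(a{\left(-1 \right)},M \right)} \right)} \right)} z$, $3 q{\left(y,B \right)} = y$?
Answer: $576$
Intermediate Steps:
$a{\left(P \right)} = -4 + P$
$q{\left(y,B \right)} = \frac{y}{3}$
$r{\left(g \right)} = - \frac{1}{2}$ ($r{\left(g \right)} = \frac{1}{2} \left(-1\right) = - \frac{1}{2}$)
$O{\left(z,Y \right)} = - \frac{z}{2}$
$S{\left(Q \right)} = 10$ ($S{\left(Q \right)} = 9 + 1 = 10$)
$\left(S{\left(O{\left(1,\left(4 - 5\right) + 0 \right)} \right)} + 14\right)^{2} = \left(10 + 14\right)^{2} = 24^{2} = 576$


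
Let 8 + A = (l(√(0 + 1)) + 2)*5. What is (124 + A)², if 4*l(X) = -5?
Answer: 229441/16 ≈ 14340.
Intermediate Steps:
l(X) = -5/4 (l(X) = (¼)*(-5) = -5/4)
A = -17/4 (A = -8 + (-5/4 + 2)*5 = -8 + (¾)*5 = -8 + 15/4 = -17/4 ≈ -4.2500)
(124 + A)² = (124 - 17/4)² = (479/4)² = 229441/16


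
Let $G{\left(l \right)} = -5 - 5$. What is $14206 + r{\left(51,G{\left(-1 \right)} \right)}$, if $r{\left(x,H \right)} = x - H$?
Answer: $14267$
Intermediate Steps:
$G{\left(l \right)} = -10$ ($G{\left(l \right)} = -5 - 5 = -10$)
$14206 + r{\left(51,G{\left(-1 \right)} \right)} = 14206 + \left(51 - -10\right) = 14206 + \left(51 + 10\right) = 14206 + 61 = 14267$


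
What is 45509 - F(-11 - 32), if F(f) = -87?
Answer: 45596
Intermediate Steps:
45509 - F(-11 - 32) = 45509 - 1*(-87) = 45509 + 87 = 45596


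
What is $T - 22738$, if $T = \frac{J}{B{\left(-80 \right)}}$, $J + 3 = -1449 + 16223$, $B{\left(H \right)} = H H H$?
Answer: $- \frac{11641870771}{512000} \approx -22738.0$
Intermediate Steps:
$B{\left(H \right)} = H^{3}$ ($B{\left(H \right)} = H^{2} H = H^{3}$)
$J = 14771$ ($J = -3 + \left(-1449 + 16223\right) = -3 + 14774 = 14771$)
$T = - \frac{14771}{512000}$ ($T = \frac{14771}{\left(-80\right)^{3}} = \frac{14771}{-512000} = 14771 \left(- \frac{1}{512000}\right) = - \frac{14771}{512000} \approx -0.02885$)
$T - 22738 = - \frac{14771}{512000} - 22738 = - \frac{11641870771}{512000}$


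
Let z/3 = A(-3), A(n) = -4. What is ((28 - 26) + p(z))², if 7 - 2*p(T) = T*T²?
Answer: 3024121/4 ≈ 7.5603e+5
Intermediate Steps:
z = -12 (z = 3*(-4) = -12)
p(T) = 7/2 - T³/2 (p(T) = 7/2 - T*T²/2 = 7/2 - T³/2)
((28 - 26) + p(z))² = ((28 - 26) + (7/2 - ½*(-12)³))² = (2 + (7/2 - ½*(-1728)))² = (2 + (7/2 + 864))² = (2 + 1735/2)² = (1739/2)² = 3024121/4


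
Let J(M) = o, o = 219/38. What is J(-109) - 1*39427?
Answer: -1498007/38 ≈ -39421.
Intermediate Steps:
o = 219/38 (o = 219*(1/38) = 219/38 ≈ 5.7632)
J(M) = 219/38
J(-109) - 1*39427 = 219/38 - 1*39427 = 219/38 - 39427 = -1498007/38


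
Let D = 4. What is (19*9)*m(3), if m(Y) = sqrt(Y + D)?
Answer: 171*sqrt(7) ≈ 452.42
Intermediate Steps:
m(Y) = sqrt(4 + Y) (m(Y) = sqrt(Y + 4) = sqrt(4 + Y))
(19*9)*m(3) = (19*9)*sqrt(4 + 3) = 171*sqrt(7)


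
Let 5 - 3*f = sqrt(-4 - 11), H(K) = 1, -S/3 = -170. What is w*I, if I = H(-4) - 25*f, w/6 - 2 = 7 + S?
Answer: -126636 + 25950*I*sqrt(15) ≈ -1.2664e+5 + 1.005e+5*I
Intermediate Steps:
S = 510 (S = -3*(-170) = 510)
f = 5/3 - I*sqrt(15)/3 (f = 5/3 - sqrt(-4 - 11)/3 = 5/3 - I*sqrt(15)/3 ≈ 1.6667 - 1.291*I)
w = 3114 (w = 12 + 6*(7 + 510) = 12 + 6*517 = 12 + 3102 = 3114)
I = -122/3 + 25*I*sqrt(15)/3 (I = 1 - 25*(5/3 - I*sqrt(15)/3) = 1 + (-125/3 + 25*I*sqrt(15)/3) = -122/3 + 25*I*sqrt(15)/3 ≈ -40.667 + 32.275*I)
w*I = 3114*(-122/3 + 25*I*sqrt(15)/3) = -126636 + 25950*I*sqrt(15)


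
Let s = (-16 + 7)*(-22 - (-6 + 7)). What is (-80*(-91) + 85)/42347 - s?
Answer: -8758464/42347 ≈ -206.83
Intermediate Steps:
s = 207 (s = -9*(-22 - 1*1) = -9*(-22 - 1) = -9*(-23) = 207)
(-80*(-91) + 85)/42347 - s = (-80*(-91) + 85)/42347 - 1*207 = (7280 + 85)*(1/42347) - 207 = 7365*(1/42347) - 207 = 7365/42347 - 207 = -8758464/42347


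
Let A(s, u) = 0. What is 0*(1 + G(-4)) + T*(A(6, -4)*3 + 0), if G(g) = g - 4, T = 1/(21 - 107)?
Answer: 0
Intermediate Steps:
T = -1/86 (T = 1/(-86) = -1/86 ≈ -0.011628)
G(g) = -4 + g
0*(1 + G(-4)) + T*(A(6, -4)*3 + 0) = 0*(1 + (-4 - 4)) - (0*3 + 0)/86 = 0*(1 - 8) - (0 + 0)/86 = 0*(-7) - 1/86*0 = 0 + 0 = 0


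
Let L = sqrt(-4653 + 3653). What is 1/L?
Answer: -I*sqrt(10)/100 ≈ -0.031623*I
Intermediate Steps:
L = 10*I*sqrt(10) (L = sqrt(-1000) = 10*I*sqrt(10) ≈ 31.623*I)
1/L = 1/(10*I*sqrt(10)) = -I*sqrt(10)/100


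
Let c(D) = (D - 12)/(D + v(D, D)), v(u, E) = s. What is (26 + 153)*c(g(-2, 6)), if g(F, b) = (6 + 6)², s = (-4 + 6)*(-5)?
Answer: 11814/67 ≈ 176.33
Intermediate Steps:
s = -10 (s = 2*(-5) = -10)
v(u, E) = -10
g(F, b) = 144 (g(F, b) = 12² = 144)
c(D) = (-12 + D)/(-10 + D) (c(D) = (D - 12)/(D - 10) = (-12 + D)/(-10 + D))
(26 + 153)*c(g(-2, 6)) = (26 + 153)*((-12 + 144)/(-10 + 144)) = 179*(132/134) = 179*((1/134)*132) = 179*(66/67) = 11814/67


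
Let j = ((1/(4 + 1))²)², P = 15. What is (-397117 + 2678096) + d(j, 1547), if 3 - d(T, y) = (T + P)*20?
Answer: 285085246/125 ≈ 2.2807e+6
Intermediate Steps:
j = 1/625 (j = ((1/5)²)² = ((⅕)²)² = (1/25)² = 1/625 ≈ 0.0016000)
d(T, y) = -297 - 20*T (d(T, y) = 3 - (T + 15)*20 = 3 - (15 + T)*20 = 3 - (300 + 20*T) = 3 + (-300 - 20*T) = -297 - 20*T)
(-397117 + 2678096) + d(j, 1547) = (-397117 + 2678096) + (-297 - 20*1/625) = 2280979 + (-297 - 4/125) = 2280979 - 37129/125 = 285085246/125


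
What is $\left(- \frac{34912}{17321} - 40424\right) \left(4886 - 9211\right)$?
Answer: $\frac{3028447244200}{17321} \approx 1.7484 \cdot 10^{8}$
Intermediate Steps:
$\left(- \frac{34912}{17321} - 40424\right) \left(4886 - 9211\right) = \left(\left(-34912\right) \frac{1}{17321} - 40424\right) \left(-4325\right) = \left(- \frac{34912}{17321} - 40424\right) \left(-4325\right) = \left(- \frac{700219016}{17321}\right) \left(-4325\right) = \frac{3028447244200}{17321}$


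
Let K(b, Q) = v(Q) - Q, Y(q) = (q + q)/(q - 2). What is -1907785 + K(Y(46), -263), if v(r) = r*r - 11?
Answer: -1838364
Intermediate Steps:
v(r) = -11 + r² (v(r) = r² - 11 = -11 + r²)
Y(q) = 2*q/(-2 + q) (Y(q) = (2*q)/(-2 + q) = 2*q/(-2 + q))
K(b, Q) = -11 + Q² - Q (K(b, Q) = (-11 + Q²) - Q = -11 + Q² - Q)
-1907785 + K(Y(46), -263) = -1907785 + (-11 + (-263)² - 1*(-263)) = -1907785 + (-11 + 69169 + 263) = -1907785 + 69421 = -1838364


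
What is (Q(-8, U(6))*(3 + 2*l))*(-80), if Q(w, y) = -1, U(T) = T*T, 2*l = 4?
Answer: 560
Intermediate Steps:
l = 2 (l = (1/2)*4 = 2)
U(T) = T**2
(Q(-8, U(6))*(3 + 2*l))*(-80) = -(3 + 2*2)*(-80) = -(3 + 4)*(-80) = -1*7*(-80) = -7*(-80) = 560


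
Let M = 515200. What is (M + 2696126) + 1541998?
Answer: 4753324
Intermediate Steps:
(M + 2696126) + 1541998 = (515200 + 2696126) + 1541998 = 3211326 + 1541998 = 4753324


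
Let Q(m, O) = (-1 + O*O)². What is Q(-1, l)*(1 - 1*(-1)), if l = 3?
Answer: 128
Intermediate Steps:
Q(m, O) = (-1 + O²)²
Q(-1, l)*(1 - 1*(-1)) = (-1 + 3²)²*(1 - 1*(-1)) = (-1 + 9)²*(1 + 1) = 8²*2 = 64*2 = 128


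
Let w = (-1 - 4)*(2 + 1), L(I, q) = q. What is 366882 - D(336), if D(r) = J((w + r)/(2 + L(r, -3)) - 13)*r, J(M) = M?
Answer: 479106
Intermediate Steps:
w = -15 (w = -5*3 = -15)
D(r) = r*(2 - r) (D(r) = ((-15 + r)/(2 - 3) - 13)*r = ((-15 + r)/(-1) - 13)*r = ((-15 + r)*(-1) - 13)*r = ((15 - r) - 13)*r = (2 - r)*r = r*(2 - r))
366882 - D(336) = 366882 - 336*(2 - 1*336) = 366882 - 336*(2 - 336) = 366882 - 336*(-334) = 366882 - 1*(-112224) = 366882 + 112224 = 479106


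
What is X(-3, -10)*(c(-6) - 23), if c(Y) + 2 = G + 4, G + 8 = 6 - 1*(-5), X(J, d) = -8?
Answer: 144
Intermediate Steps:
G = 3 (G = -8 + (6 - 1*(-5)) = -8 + (6 + 5) = -8 + 11 = 3)
c(Y) = 5 (c(Y) = -2 + (3 + 4) = -2 + 7 = 5)
X(-3, -10)*(c(-6) - 23) = -8*(5 - 23) = -8*(-18) = 144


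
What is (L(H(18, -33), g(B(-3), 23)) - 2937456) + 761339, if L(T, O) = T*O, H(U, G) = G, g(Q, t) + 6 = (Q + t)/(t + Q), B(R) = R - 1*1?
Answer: -2175952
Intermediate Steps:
B(R) = -1 + R (B(R) = R - 1 = -1 + R)
g(Q, t) = -5 (g(Q, t) = -6 + (Q + t)/(t + Q) = -6 + (Q + t)/(Q + t) = -6 + 1 = -5)
L(T, O) = O*T
(L(H(18, -33), g(B(-3), 23)) - 2937456) + 761339 = (-5*(-33) - 2937456) + 761339 = (165 - 2937456) + 761339 = -2937291 + 761339 = -2175952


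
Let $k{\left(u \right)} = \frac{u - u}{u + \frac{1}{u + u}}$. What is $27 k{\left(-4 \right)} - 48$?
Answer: $-48$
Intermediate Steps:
$k{\left(u \right)} = 0$ ($k{\left(u \right)} = \frac{0}{u + \frac{1}{2 u}} = 0$)
$27 k{\left(-4 \right)} - 48 = 27 \cdot 0 - 48 = 0 - 48 = -48$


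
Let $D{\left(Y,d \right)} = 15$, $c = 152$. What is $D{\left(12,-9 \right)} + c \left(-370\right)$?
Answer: $-56225$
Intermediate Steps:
$D{\left(12,-9 \right)} + c \left(-370\right) = 15 + 152 \left(-370\right) = 15 - 56240 = -56225$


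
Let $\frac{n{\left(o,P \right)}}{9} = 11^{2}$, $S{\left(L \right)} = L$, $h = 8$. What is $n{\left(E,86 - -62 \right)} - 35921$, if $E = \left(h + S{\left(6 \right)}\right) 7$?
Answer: $-34832$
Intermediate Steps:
$E = 98$ ($E = \left(8 + 6\right) 7 = 14 \cdot 7 = 98$)
$n{\left(o,P \right)} = 1089$ ($n{\left(o,P \right)} = 9 \cdot 11^{2} = 9 \cdot 121 = 1089$)
$n{\left(E,86 - -62 \right)} - 35921 = 1089 - 35921 = -34832$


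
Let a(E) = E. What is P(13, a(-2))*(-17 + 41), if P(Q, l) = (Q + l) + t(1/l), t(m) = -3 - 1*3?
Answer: 120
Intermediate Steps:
t(m) = -6 (t(m) = -3 - 3 = -6)
P(Q, l) = -6 + Q + l (P(Q, l) = (Q + l) - 6 = -6 + Q + l)
P(13, a(-2))*(-17 + 41) = (-6 + 13 - 2)*(-17 + 41) = 5*24 = 120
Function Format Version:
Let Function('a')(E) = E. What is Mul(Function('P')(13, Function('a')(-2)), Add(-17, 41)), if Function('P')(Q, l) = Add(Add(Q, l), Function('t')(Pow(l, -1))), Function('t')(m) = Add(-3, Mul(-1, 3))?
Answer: 120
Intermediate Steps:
Function('t')(m) = -6 (Function('t')(m) = Add(-3, -3) = -6)
Function('P')(Q, l) = Add(-6, Q, l) (Function('P')(Q, l) = Add(Add(Q, l), -6) = Add(-6, Q, l))
Mul(Function('P')(13, Function('a')(-2)), Add(-17, 41)) = Mul(Add(-6, 13, -2), Add(-17, 41)) = Mul(5, 24) = 120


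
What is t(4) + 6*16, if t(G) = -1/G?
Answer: 383/4 ≈ 95.750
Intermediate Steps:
t(4) + 6*16 = -1/4 + 6*16 = -1*¼ + 96 = -¼ + 96 = 383/4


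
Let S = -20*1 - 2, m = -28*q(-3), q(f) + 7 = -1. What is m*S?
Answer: -4928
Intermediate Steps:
q(f) = -8 (q(f) = -7 - 1 = -8)
m = 224 (m = -28*(-8) = 224)
S = -22 (S = -20 - 2 = -22)
m*S = 224*(-22) = -4928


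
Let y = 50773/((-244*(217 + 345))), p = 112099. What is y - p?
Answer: -15371962445/137128 ≈ -1.1210e+5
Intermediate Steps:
y = -50773/137128 (y = 50773/((-244*562)) = 50773/(-137128) = 50773*(-1/137128) = -50773/137128 ≈ -0.37026)
y - p = -50773/137128 - 1*112099 = -50773/137128 - 112099 = -15371962445/137128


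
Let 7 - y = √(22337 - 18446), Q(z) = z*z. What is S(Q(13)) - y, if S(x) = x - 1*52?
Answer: 110 + √3891 ≈ 172.38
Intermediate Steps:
Q(z) = z²
S(x) = -52 + x (S(x) = x - 52 = -52 + x)
y = 7 - √3891 (y = 7 - √(22337 - 18446) = 7 - √3891 ≈ -55.378)
S(Q(13)) - y = (-52 + 13²) - (7 - √3891) = (-52 + 169) + (-7 + √3891) = 117 + (-7 + √3891) = 110 + √3891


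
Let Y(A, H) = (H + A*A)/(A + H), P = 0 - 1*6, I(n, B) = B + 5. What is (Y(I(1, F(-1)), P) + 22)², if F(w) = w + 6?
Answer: 8281/4 ≈ 2070.3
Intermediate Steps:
F(w) = 6 + w
I(n, B) = 5 + B
P = -6 (P = 0 - 6 = -6)
Y(A, H) = (H + A²)/(A + H)
(Y(I(1, F(-1)), P) + 22)² = ((-6 + (5 + (6 - 1))²)/((5 + (6 - 1)) - 6) + 22)² = ((-6 + (5 + 5)²)/((5 + 5) - 6) + 22)² = ((-6 + 10²)/(10 - 6) + 22)² = ((-6 + 100)/4 + 22)² = ((¼)*94 + 22)² = (47/2 + 22)² = (91/2)² = 8281/4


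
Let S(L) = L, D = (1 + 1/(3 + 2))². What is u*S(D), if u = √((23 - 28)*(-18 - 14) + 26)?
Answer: 36*√186/25 ≈ 19.639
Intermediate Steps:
D = 36/25 (D = (1 + 1/5)² = (1 + ⅕)² = (6/5)² = 36/25 ≈ 1.4400)
u = √186 (u = √(-5*(-32) + 26) = √(160 + 26) = √186 ≈ 13.638)
u*S(D) = √186*(36/25) = 36*√186/25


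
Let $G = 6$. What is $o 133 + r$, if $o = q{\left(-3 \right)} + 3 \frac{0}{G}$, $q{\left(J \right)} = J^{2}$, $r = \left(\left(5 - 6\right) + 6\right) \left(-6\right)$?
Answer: $1167$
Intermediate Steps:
$r = -30$ ($r = \left(\left(5 - 6\right) + 6\right) \left(-6\right) = \left(-1 + 6\right) \left(-6\right) = 5 \left(-6\right) = -30$)
$o = 9$ ($o = \left(-3\right)^{2} + 3 \cdot \frac{0}{6} = 9 + 3 \cdot 0 \cdot \frac{1}{6} = 9 + 3 \cdot 0 = 9 + 0 = 9$)
$o 133 + r = 9 \cdot 133 - 30 = 1197 - 30 = 1167$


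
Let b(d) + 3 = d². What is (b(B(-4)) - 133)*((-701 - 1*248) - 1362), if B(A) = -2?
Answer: 305052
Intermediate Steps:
b(d) = -3 + d²
(b(B(-4)) - 133)*((-701 - 1*248) - 1362) = ((-3 + (-2)²) - 133)*((-701 - 1*248) - 1362) = ((-3 + 4) - 133)*((-701 - 248) - 1362) = (1 - 133)*(-949 - 1362) = -132*(-2311) = 305052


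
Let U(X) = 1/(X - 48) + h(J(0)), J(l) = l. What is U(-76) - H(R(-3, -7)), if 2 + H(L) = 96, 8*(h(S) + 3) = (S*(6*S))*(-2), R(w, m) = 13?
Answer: -12029/124 ≈ -97.008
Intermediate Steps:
h(S) = -3 - 3*S²/2 (h(S) = -3 + ((S*(6*S))*(-2))/8 = -3 + ((6*S²)*(-2))/8 = -3 + (-12*S²)/8 = -3 - 3*S²/2)
H(L) = 94 (H(L) = -2 + 96 = 94)
U(X) = -3 + 1/(-48 + X) (U(X) = 1/(X - 48) + (-3 - 3/2*0²) = 1/(-48 + X) + (-3 - 3/2*0) = 1/(-48 + X) + (-3 + 0) = 1/(-48 + X) - 3 = -3 + 1/(-48 + X))
U(-76) - H(R(-3, -7)) = (145 - 3*(-76))/(-48 - 76) - 1*94 = (145 + 228)/(-124) - 94 = -1/124*373 - 94 = -373/124 - 94 = -12029/124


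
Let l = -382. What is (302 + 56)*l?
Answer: -136756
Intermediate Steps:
(302 + 56)*l = (302 + 56)*(-382) = 358*(-382) = -136756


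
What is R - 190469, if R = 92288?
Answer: -98181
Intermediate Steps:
R - 190469 = 92288 - 190469 = -98181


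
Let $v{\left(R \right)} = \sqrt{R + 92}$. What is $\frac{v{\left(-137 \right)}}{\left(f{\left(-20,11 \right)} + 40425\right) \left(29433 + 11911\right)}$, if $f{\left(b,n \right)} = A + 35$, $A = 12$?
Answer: $\frac{3 i \sqrt{5}}{1673274368} \approx 4.009 \cdot 10^{-9} i$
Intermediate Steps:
$f{\left(b,n \right)} = 47$ ($f{\left(b,n \right)} = 12 + 35 = 47$)
$v{\left(R \right)} = \sqrt{92 + R}$
$\frac{v{\left(-137 \right)}}{\left(f{\left(-20,11 \right)} + 40425\right) \left(29433 + 11911\right)} = \frac{\sqrt{92 - 137}}{\left(47 + 40425\right) \left(29433 + 11911\right)} = \frac{\sqrt{-45}}{40472 \cdot 41344} = \frac{3 i \sqrt{5}}{1673274368}$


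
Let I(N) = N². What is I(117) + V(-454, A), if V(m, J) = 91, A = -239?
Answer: 13780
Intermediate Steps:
I(117) + V(-454, A) = 117² + 91 = 13689 + 91 = 13780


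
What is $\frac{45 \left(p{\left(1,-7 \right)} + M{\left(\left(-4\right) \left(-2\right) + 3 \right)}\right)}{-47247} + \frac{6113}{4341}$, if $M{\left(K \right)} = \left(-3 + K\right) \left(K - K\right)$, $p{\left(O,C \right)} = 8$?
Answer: $\frac{95752717}{68366409} \approx 1.4006$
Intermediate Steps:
$M{\left(K \right)} = 0$ ($M{\left(K \right)} = \left(-3 + K\right) 0 = 0$)
$\frac{45 \left(p{\left(1,-7 \right)} + M{\left(\left(-4\right) \left(-2\right) + 3 \right)}\right)}{-47247} + \frac{6113}{4341} = \frac{45 \left(8 + 0\right)}{-47247} + \frac{6113}{4341} = 45 \cdot 8 \left(- \frac{1}{47247}\right) + 6113 \cdot \frac{1}{4341} = 360 \left(- \frac{1}{47247}\right) + \frac{6113}{4341} = - \frac{120}{15749} + \frac{6113}{4341} = \frac{95752717}{68366409}$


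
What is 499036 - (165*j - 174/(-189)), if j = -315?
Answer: 34713635/63 ≈ 5.5101e+5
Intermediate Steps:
499036 - (165*j - 174/(-189)) = 499036 - (165*(-315) - 174/(-189)) = 499036 - (-51975 - 174*(-1/189)) = 499036 - (-51975 + 58/63) = 499036 - 1*(-3274367/63) = 499036 + 3274367/63 = 34713635/63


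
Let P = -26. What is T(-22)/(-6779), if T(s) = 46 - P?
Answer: -72/6779 ≈ -0.010621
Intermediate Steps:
T(s) = 72 (T(s) = 46 - 1*(-26) = 46 + 26 = 72)
T(-22)/(-6779) = 72/(-6779) = 72*(-1/6779) = -72/6779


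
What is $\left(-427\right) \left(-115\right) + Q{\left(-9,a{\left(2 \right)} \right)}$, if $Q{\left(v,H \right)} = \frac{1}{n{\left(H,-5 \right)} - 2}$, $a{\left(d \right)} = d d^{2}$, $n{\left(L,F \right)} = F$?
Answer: $\frac{343734}{7} \approx 49105.0$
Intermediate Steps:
$a{\left(d \right)} = d^{3}$
$Q{\left(v,H \right)} = - \frac{1}{7}$ ($Q{\left(v,H \right)} = \frac{1}{-5 - 2} = \frac{1}{-7} = - \frac{1}{7}$)
$\left(-427\right) \left(-115\right) + Q{\left(-9,a{\left(2 \right)} \right)} = \left(-427\right) \left(-115\right) - \frac{1}{7} = 49105 - \frac{1}{7} = \frac{343734}{7}$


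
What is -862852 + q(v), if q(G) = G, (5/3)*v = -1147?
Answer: -4317701/5 ≈ -8.6354e+5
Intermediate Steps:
v = -3441/5 (v = (3/5)*(-1147) = -3441/5 ≈ -688.20)
-862852 + q(v) = -862852 - 3441/5 = -4317701/5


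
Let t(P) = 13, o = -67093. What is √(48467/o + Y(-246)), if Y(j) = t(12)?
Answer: √327025574/5161 ≈ 3.5039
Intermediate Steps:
Y(j) = 13
√(48467/o + Y(-246)) = √(48467/(-67093) + 13) = √(48467*(-1/67093) + 13) = √(-48467/67093 + 13) = √(823742/67093) = √327025574/5161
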